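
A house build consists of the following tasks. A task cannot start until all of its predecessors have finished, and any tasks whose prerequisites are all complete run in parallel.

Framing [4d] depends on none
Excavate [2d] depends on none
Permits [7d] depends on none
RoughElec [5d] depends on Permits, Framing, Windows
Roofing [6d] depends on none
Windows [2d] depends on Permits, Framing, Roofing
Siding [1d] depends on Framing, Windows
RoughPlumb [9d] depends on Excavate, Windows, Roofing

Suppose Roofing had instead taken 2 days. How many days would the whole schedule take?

18

The binding path is Permits→Windows→RoughPlumb = 7+2+9 = 18; finish at 18 days.
The longest path through Roofing is only 17 days, so Roofing has float 1.
The critical path is still Permits→Windows→RoughPlumb; finish is now 18 days.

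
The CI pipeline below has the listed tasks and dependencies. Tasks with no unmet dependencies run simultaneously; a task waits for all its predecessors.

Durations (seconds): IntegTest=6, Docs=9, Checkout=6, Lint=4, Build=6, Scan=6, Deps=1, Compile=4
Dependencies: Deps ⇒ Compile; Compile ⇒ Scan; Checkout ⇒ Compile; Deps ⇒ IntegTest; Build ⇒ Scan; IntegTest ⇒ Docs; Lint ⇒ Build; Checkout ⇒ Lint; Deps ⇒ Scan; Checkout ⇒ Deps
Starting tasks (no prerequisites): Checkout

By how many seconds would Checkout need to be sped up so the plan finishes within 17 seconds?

Current finish: 22 seconds; target: 17.
Checkout is on every critical path, so each second cut from Checkout cuts the finish by one (this holds down to a finish of 17).
Need 22 − 17 = 5 seconds off Checkout → Checkout becomes 1 second, finish becomes 17.

5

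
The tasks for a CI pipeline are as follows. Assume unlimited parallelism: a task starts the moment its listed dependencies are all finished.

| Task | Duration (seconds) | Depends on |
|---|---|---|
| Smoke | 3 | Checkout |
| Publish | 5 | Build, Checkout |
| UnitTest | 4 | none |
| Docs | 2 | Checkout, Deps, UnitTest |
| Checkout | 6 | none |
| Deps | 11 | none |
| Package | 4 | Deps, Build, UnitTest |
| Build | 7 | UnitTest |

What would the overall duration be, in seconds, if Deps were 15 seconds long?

19

Actual critical path: UnitTest→Build→Publish = 4+7+5 = 16 ⇒ 16 seconds.
Deps has 1 second of float (longest path through it is 15).
New critical path: Deps→Package = 15+4 = 19 ⇒ 19 seconds.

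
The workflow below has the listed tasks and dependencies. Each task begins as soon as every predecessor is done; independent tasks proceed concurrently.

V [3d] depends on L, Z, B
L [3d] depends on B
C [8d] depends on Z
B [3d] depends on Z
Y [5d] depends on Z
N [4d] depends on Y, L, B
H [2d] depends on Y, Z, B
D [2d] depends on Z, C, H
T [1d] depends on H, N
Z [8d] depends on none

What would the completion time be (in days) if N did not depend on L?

With the dependency in place, Z→B→L→N→T = 8+3+3+4+1 = 19 sets the finish at 19 days.
Without L→N, N's earliest start moves from 14 to 13.
New critical path: Z→Y→N→T = 8+5+4+1 = 18 ⇒ 18 days.

18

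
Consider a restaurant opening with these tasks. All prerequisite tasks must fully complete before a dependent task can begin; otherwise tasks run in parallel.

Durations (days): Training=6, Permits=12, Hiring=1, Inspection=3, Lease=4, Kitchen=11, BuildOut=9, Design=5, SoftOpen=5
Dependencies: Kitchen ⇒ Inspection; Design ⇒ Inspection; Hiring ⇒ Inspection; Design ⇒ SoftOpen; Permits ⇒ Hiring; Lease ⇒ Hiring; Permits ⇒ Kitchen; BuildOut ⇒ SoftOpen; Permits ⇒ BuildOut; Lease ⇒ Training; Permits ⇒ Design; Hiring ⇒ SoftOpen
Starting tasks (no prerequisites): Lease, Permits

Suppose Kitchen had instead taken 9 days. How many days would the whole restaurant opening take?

26

As given, the longest chain is Permits→Kitchen→Inspection = 12+11+3 = 26, so the finish is 26 days.
Kitchen is on the critical path; changing it to 9 makes that path 24 days.
The binding chain switches to Permits→BuildOut→SoftOpen = 12+9+5 = 26; finish 26 days.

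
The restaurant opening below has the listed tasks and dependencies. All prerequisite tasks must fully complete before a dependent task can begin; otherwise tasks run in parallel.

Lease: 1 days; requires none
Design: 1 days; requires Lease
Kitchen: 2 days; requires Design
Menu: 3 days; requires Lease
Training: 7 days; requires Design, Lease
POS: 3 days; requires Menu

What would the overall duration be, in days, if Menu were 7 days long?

Baseline: Lease→Design→Training = 1+1+7 = 9 → 9 days.
Menu has 2 days of float (longest path through it is 7).
The binding chain switches to Lease→Menu→POS = 1+7+3 = 11; finish 11 days.

11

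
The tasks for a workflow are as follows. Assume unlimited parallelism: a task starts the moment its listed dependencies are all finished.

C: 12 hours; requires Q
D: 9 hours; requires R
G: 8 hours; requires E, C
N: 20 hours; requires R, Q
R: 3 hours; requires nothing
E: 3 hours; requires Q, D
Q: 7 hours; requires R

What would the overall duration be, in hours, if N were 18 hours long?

Critical path before the change: R→Q→N = 3+7+20 = 30 giving 30 hours.
Since N is critical, the -2 change carries straight to that chain (now 28 hours).
New critical path: R→Q→C→G = 3+7+12+8 = 30 ⇒ 30 hours.

30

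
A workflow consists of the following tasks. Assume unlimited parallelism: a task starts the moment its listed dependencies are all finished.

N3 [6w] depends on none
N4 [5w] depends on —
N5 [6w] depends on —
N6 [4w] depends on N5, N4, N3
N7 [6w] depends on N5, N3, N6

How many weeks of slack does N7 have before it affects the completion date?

The longest chain is N3→N6→N7 = 6+4+6 = 16; overall finish 16 weeks.
Longest path through N7: 16 weeks (earliest finish 16, latest finish 16).
So N7 can slip 16 − 16 = 0 weeks.

0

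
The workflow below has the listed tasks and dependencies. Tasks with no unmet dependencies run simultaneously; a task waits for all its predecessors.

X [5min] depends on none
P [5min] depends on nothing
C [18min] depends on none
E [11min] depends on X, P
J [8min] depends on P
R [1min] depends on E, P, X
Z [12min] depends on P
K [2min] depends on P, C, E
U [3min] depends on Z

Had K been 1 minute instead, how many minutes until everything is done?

Critical path before the change: C→K = 18+2 = 20 giving 20 minutes.
K is on the critical path; changing it to 1 makes that path 19 minutes.
Now P→Z→U = 5+12+3 = 20 is longest, so the finish becomes 20 minutes.

20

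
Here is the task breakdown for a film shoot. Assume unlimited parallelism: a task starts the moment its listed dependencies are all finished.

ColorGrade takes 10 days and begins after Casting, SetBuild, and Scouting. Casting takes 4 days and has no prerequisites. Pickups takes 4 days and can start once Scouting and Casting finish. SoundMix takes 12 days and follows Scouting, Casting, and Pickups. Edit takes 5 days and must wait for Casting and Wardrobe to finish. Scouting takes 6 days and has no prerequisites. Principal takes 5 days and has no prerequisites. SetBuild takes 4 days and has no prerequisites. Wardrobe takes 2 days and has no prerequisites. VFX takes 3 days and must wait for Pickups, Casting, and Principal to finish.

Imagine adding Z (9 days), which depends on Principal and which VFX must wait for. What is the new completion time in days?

Originally the project takes 22 days.
With Z inserted, VFX now waits for max(Pickups, Casting, Principal, Z).
New critical path: Scouting→Pickups→SoundMix = 6+4+12 = 22 ⇒ 22 days.

22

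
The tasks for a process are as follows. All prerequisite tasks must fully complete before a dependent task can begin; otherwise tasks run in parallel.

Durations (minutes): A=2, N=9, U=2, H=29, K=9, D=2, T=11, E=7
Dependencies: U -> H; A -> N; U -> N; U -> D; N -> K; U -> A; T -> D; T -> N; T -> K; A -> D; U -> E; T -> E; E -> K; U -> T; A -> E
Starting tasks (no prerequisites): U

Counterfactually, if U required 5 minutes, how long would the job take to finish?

As given, the longest chain is U→T→N→K = 2+11+9+9 = 31, so the finish is 31 minutes.
Since U is critical, the +3 change carries straight to that chain (now 34 minutes).
That remains the longest chain; total 34 minutes.

34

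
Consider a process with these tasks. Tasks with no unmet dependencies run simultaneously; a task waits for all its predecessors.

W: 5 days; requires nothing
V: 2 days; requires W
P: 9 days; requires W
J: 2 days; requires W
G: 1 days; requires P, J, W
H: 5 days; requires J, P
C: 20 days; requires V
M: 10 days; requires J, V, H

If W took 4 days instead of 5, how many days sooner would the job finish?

1

Actual critical path: W→P→H→M = 5+9+5+10 = 29 ⇒ 29 days.
W lies on that path, so at 4 days the path becomes 28 days.
That remains the longest chain; total 28 days.
Change in finish: 28 − 29 = -1 days.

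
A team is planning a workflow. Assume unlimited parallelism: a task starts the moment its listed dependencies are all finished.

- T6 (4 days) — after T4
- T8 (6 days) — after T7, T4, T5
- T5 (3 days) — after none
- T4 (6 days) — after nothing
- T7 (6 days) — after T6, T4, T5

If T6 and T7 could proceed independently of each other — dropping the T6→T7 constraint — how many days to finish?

18

Before: longest chain T4→T6→T7→T8 = 6+4+6+6 = 22, finish 22.
Without T6→T7, T7's earliest start moves from 10 to 6.
New critical path: T4→T7→T8 = 6+6+6 = 18 ⇒ 18 days.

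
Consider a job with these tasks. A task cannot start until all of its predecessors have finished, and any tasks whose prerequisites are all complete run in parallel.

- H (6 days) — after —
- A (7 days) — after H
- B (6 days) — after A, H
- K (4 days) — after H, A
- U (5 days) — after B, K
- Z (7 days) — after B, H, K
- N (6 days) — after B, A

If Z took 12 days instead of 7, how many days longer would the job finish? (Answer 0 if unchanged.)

Baseline: H→A→B→Z = 6+7+6+7 = 26 → 26 days.
Z is on the critical path; changing it to 12 makes that path 31 days.
The critical path is still H→A→B→Z; finish is now 31 days.
Change in finish: 31 − 26 = +5 days.

5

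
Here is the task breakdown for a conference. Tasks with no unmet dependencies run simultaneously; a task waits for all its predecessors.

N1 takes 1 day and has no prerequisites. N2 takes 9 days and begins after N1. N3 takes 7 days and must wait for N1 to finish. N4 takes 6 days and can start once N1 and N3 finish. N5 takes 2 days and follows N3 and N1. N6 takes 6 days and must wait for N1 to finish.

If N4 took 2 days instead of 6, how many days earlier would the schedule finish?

4

The binding path is N1→N3→N4 = 1+7+6 = 14; finish at 14 days.
Since N4 is critical, the -4 change carries straight to that chain (now 10 days).
New critical path: N1→N2 = 1+9 = 10 ⇒ 10 days.
Change in finish: 10 − 14 = -4 days.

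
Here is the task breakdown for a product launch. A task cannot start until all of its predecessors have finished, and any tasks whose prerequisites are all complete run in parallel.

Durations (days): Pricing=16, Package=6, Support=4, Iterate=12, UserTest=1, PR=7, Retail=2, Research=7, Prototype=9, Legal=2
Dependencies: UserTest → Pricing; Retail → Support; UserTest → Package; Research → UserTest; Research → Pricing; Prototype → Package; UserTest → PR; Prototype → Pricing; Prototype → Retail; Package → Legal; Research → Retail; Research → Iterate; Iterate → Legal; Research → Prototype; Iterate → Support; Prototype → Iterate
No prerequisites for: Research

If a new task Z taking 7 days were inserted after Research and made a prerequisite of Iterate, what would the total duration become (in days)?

Originally the plan takes 32 days.
With Z inserted, Iterate now waits for max(Prototype, Research, Z).
New critical path: Research→Prototype→Iterate→Support = 7+9+12+4 = 32 ⇒ 32 days.

32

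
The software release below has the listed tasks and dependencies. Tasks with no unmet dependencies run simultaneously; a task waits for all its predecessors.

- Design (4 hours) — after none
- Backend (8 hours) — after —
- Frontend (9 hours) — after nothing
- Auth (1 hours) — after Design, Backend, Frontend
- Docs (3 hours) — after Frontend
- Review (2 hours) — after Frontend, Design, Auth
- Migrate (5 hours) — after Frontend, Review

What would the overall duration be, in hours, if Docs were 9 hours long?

18

Critical path before the change: Frontend→Auth→Review→Migrate = 9+1+2+5 = 17 giving 17 hours.
Docs has 5 hours of float (longest path through it is 12).
New critical path: Frontend→Docs = 9+9 = 18 ⇒ 18 hours.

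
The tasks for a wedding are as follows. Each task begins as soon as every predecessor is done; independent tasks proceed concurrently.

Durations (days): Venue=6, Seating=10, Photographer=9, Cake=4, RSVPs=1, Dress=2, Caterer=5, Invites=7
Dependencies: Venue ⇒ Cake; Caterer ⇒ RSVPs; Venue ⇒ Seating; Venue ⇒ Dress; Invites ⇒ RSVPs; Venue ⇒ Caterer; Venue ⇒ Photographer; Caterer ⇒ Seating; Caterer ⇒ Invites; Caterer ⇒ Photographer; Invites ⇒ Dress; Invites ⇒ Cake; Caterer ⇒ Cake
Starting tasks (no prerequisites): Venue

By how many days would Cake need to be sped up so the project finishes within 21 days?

1

Current finish: 22 days; target: 21.
Cake is on every critical path, so each day cut from Cake cuts the finish by one (this holds down to a finish of 21).
Need 22 − 21 = 1 day off Cake → Cake becomes 3 days, finish becomes 21.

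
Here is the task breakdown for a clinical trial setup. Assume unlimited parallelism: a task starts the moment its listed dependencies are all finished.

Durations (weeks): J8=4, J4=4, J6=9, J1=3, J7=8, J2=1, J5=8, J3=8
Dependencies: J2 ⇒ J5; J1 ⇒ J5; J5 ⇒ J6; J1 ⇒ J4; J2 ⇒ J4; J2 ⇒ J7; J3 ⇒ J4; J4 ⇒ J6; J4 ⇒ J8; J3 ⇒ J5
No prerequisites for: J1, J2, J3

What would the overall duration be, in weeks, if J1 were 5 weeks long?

Baseline: J3→J5→J6 = 8+8+9 = 25 → 25 weeks.
The longest path through J1 is only 20 weeks, so J1 has float 5.
The critical path is still J3→J5→J6; finish is now 25 weeks.

25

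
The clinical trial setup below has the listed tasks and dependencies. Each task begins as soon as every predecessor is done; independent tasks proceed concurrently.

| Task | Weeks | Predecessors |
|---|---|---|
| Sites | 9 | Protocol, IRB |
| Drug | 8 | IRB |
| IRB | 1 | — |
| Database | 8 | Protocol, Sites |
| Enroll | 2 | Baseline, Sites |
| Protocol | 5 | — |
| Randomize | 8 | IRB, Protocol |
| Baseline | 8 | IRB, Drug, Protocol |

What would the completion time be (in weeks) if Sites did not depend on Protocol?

19

Original critical path: Protocol→Sites→Database = 5+9+8 = 22 ⇒ 22 weeks.
Without Protocol→Sites, Sites's earliest start moves from 5 to 1.
New critical path: IRB→Drug→Baseline→Enroll = 1+8+8+2 = 19 ⇒ 19 weeks.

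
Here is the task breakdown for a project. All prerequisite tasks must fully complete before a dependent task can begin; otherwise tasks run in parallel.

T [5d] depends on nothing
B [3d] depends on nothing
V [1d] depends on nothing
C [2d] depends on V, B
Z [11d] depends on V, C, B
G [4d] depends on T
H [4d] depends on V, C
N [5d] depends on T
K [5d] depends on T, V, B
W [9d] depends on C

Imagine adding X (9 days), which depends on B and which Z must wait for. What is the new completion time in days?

Originally the job takes 16 days.
With X inserted, Z now waits for max(V, C, B, X).
New critical path: B→X→Z = 3+9+11 = 23 ⇒ 23 days.

23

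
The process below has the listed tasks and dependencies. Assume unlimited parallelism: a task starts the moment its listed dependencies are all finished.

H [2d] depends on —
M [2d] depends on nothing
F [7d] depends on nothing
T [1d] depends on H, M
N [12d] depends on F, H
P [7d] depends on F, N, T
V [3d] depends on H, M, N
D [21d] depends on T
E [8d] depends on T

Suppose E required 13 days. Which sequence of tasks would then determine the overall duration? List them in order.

Baseline: F→N→P = 7+12+7 = 26 → 26 days.
The longest path through E is only 11 days, so E has float 15.
No other chain overtakes it, so the finish is 26 days.

F, N, P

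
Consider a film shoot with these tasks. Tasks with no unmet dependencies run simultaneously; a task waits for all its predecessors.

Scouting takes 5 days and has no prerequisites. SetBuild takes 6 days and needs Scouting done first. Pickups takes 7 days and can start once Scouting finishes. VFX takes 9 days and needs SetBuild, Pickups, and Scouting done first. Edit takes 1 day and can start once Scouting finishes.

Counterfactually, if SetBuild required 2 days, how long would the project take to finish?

21

As given, the longest chain is Scouting→Pickups→VFX = 5+7+9 = 21, so the finish is 21 days.
The longest path through SetBuild is only 20 days, so SetBuild has float 1.
That remains the longest chain; total 21 days.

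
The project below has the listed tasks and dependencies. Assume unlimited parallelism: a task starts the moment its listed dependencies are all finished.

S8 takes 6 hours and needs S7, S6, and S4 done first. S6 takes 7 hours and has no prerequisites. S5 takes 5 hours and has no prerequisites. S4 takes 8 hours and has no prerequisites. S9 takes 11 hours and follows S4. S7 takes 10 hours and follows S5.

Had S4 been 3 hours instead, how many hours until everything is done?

21

Actual critical path: S5→S7→S8 = 5+10+6 = 21 ⇒ 21 hours.
S4 has 2 hours of float (longest path through it is 19).
No other chain overtakes it, so the finish is 21 hours.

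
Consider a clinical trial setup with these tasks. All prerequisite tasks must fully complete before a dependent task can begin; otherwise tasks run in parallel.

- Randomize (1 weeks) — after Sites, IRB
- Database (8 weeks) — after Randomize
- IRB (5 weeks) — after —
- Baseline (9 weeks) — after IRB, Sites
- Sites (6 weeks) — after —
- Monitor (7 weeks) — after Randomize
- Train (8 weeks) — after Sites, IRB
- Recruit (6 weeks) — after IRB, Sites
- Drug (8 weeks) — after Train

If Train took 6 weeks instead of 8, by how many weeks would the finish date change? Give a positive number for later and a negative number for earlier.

-2

Baseline: Sites→Train→Drug = 6+8+8 = 22 → 22 weeks.
Train lies on that path, so at 6 weeks the path becomes 20 weeks.
The critical path is still Sites→Train→Drug; finish is now 20 weeks.
Change in finish: 20 − 22 = -2 weeks.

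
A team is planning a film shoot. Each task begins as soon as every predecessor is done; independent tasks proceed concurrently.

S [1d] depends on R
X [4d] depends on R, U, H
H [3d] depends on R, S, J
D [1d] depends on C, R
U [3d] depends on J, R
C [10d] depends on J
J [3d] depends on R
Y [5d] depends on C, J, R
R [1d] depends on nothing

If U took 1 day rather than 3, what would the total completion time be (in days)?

As given, the longest chain is R→J→C→Y = 1+3+10+5 = 19, so the finish is 19 days.
U has 8 days of float (longest path through it is 11).
That remains the longest chain; total 19 days.

19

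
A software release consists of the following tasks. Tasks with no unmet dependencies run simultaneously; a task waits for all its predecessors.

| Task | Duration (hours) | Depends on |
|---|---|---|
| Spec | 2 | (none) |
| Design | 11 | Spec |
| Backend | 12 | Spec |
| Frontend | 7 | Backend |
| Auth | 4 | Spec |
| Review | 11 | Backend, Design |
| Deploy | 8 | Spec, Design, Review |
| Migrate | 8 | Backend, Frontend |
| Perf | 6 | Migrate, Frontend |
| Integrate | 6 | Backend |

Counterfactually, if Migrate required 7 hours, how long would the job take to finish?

The binding path is Spec→Backend→Frontend→Migrate→Perf = 2+12+7+8+6 = 35; finish at 35 hours.
Since Migrate is critical, the -1 change carries straight to that chain (now 34 hours).
The critical path is still Spec→Backend→Frontend→Migrate→Perf; finish is now 34 hours.

34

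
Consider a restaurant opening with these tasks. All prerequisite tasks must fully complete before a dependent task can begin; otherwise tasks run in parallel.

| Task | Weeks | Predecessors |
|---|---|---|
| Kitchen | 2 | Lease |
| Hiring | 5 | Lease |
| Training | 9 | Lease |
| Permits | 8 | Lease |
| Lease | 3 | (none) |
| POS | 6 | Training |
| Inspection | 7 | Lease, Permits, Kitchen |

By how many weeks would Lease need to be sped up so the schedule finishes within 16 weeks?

Current finish: 18 weeks; target: 16.
Lease is on every critical path, so each week cut from Lease cuts the finish by one (this holds down to a finish of 16).
Need 18 − 16 = 2 weeks off Lease → Lease becomes 1 week, finish becomes 16.

2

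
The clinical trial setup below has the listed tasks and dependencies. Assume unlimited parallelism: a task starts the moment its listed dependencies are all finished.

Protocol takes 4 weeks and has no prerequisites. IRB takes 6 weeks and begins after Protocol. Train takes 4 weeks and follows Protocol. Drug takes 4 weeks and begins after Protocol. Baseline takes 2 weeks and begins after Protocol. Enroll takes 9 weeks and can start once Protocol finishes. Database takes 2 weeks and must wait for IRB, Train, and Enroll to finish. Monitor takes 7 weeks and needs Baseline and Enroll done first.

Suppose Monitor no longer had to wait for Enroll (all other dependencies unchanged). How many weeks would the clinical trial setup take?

Original critical path: Protocol→Enroll→Monitor = 4+9+7 = 20 ⇒ 20 weeks.
Without Enroll→Monitor, Monitor's earliest start moves from 13 to 6.
The longest chain is now Protocol→Enroll→Database = 4+9+2 = 15, so the clinical trial setup takes 15 weeks.

15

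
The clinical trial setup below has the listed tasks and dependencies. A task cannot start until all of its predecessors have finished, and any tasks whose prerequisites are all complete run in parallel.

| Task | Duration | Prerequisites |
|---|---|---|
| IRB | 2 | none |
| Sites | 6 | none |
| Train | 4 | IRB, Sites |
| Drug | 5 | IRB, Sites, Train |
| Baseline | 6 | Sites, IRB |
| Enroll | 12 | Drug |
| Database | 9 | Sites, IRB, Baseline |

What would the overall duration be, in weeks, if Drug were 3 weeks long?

The binding path is Sites→Train→Drug→Enroll = 6+4+5+12 = 27; finish at 27 weeks.
Drug is on the critical path; changing it to 3 makes that path 25 weeks.
The critical path is still Sites→Train→Drug→Enroll; finish is now 25 weeks.

25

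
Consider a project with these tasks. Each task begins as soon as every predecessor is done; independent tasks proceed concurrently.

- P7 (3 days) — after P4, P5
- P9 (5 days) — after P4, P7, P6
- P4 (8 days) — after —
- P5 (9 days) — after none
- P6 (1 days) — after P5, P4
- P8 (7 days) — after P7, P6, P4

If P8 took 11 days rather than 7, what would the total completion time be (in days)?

Actual critical path: P5→P7→P8 = 9+3+7 = 19 ⇒ 19 days.
Since P8 is critical, the +4 change carries straight to that chain (now 23 days).
That remains the longest chain; total 23 days.

23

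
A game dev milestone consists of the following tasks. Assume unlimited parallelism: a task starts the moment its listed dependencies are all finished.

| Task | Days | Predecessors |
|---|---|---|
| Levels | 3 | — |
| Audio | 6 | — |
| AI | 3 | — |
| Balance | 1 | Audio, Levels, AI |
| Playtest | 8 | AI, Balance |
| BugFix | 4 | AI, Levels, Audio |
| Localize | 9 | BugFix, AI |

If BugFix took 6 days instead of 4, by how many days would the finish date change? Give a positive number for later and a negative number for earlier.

Actual critical path: Audio→BugFix→Localize = 6+4+9 = 19 ⇒ 19 days.
BugFix lies on that path, so at 6 days the path becomes 21 days.
That remains the longest chain; total 21 days.
Change in finish: 21 − 19 = +2 days.

2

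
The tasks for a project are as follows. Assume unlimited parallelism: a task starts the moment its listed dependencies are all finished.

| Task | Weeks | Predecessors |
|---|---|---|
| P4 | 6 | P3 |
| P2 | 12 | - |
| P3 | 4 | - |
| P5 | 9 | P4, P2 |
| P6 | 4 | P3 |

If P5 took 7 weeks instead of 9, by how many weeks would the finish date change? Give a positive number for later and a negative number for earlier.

-2

As given, the longest chain is P2→P5 = 12+9 = 21, so the finish is 21 weeks.
Since P5 is critical, the -2 change carries straight to that chain (now 19 weeks).
The critical path is still P2→P5; finish is now 19 weeks.
Change in finish: 19 − 21 = -2 weeks.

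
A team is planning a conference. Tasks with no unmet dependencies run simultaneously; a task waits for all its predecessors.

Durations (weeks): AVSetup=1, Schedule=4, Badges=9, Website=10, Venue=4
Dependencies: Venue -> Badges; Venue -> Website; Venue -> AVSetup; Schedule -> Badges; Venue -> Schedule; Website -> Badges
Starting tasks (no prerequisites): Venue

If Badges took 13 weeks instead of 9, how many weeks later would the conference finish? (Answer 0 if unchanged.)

4

Critical path before the change: Venue→Website→Badges = 4+10+9 = 23 giving 23 weeks.
Badges is on the critical path; changing it to 13 makes that path 27 weeks.
The critical path is still Venue→Website→Badges; finish is now 27 weeks.
Change in finish: 27 − 23 = +4 weeks.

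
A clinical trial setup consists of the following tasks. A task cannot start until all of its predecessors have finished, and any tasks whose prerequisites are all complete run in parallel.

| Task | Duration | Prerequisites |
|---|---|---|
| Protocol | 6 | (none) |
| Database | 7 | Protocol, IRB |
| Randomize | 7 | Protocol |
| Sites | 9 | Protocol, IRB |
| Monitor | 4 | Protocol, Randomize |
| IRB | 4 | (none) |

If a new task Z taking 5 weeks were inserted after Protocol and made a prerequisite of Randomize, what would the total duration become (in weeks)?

Originally the project takes 17 weeks.
With Z inserted, Randomize now waits for max(Protocol, Z).
New critical path: Protocol→Z→Randomize→Monitor = 6+5+7+4 = 22 ⇒ 22 weeks.

22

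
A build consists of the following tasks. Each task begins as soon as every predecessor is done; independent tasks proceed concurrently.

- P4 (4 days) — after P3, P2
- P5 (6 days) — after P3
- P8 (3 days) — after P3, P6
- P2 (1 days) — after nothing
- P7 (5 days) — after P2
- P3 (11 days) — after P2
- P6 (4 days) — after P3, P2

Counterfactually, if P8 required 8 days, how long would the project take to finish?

Baseline: P2→P3→P6→P8 = 1+11+4+3 = 19 → 19 days.
P8 is on the critical path; changing it to 8 makes that path 24 days.
That remains the longest chain; total 24 days.

24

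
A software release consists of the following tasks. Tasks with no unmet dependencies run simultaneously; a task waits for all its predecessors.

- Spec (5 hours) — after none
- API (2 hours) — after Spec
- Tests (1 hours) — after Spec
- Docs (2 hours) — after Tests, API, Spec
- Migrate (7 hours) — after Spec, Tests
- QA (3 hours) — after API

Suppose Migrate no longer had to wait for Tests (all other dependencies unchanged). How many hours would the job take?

With the dependency in place, Spec→Tests→Migrate = 5+1+7 = 13 sets the finish at 13 hours.
Without Tests→Migrate, Migrate's earliest start moves from 6 to 5.
The longest chain is now Spec→Migrate = 5+7 = 12, so the job takes 12 hours.

12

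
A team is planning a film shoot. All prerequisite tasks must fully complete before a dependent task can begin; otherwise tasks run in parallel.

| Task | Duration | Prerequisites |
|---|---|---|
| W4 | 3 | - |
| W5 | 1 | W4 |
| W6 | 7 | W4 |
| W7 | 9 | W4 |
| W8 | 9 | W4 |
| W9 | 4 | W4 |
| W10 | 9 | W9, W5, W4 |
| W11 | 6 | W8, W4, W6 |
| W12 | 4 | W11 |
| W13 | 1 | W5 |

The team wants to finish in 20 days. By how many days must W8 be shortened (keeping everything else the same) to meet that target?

2

Current finish: 22 days; target: 20.
W8 is on every critical path, so each day cut from W8 cuts the finish by one (this holds down to a finish of 20).
Need 22 − 20 = 2 days off W8 → W8 becomes 7 days, finish becomes 20.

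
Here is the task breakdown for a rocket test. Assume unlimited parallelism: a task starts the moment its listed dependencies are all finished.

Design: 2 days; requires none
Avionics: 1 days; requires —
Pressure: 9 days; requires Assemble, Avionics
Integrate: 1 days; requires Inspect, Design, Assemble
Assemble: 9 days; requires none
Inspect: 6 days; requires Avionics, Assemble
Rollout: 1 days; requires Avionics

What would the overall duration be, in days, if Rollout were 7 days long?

Critical path before the change: Assemble→Pressure = 9+9 = 18 giving 18 days.
Rollout is off the critical path — its longest chain is 2 days, giving 16 of slack.
The critical path is still Assemble→Pressure; finish is now 18 days.

18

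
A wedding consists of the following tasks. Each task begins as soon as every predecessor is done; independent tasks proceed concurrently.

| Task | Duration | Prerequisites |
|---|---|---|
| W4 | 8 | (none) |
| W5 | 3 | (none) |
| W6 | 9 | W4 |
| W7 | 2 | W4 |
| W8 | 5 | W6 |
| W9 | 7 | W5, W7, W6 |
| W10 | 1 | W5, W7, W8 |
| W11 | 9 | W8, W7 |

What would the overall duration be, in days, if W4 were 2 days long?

25

Actual critical path: W4→W6→W8→W11 = 8+9+5+9 = 31 ⇒ 31 days.
W4 is on the critical path; changing it to 2 makes that path 25 days.
The critical path is still W4→W6→W8→W11; finish is now 25 days.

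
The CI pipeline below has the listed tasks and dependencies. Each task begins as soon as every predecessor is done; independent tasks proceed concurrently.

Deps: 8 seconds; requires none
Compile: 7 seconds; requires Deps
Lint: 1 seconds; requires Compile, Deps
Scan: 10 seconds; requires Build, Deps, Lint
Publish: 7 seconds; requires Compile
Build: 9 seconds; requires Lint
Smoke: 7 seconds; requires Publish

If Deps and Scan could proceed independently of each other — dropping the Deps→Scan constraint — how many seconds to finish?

35

Before: longest chain Deps→Compile→Lint→Build→Scan = 8+7+1+9+10 = 35, finish 35.
Dropping Deps→Scan doesn't change Scan's earliest start (25); another predecessor still binds.
New critical path: Deps→Compile→Lint→Build→Scan = 8+7+1+9+10 = 35 ⇒ 35 seconds.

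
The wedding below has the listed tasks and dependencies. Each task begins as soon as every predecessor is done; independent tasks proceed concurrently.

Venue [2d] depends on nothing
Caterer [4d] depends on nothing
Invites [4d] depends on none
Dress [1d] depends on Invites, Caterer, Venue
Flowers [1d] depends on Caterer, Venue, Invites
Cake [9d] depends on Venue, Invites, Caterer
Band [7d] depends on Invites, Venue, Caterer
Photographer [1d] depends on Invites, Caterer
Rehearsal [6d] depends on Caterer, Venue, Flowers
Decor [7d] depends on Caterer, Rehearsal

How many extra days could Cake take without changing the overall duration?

The longest chain is Caterer→Flowers→Rehearsal→Decor = 4+1+6+7 = 18; overall finish 18 days.
Longest path through Cake: 13 days (earliest finish 13, latest finish 18).
Float = 18 − 13 = 5.

5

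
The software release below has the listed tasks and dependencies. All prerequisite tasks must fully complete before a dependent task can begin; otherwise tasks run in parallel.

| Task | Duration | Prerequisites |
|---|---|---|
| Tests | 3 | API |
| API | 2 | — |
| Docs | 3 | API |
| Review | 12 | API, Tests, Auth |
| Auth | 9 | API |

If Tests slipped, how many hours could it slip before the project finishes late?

The longest chain is API→Auth→Review = 2+9+12 = 23; overall finish 23 hours.
Longest path through Tests: 17 hours (earliest finish 5, latest finish 11).
Slack of Tests = 8 − 2 = 6 hours.

6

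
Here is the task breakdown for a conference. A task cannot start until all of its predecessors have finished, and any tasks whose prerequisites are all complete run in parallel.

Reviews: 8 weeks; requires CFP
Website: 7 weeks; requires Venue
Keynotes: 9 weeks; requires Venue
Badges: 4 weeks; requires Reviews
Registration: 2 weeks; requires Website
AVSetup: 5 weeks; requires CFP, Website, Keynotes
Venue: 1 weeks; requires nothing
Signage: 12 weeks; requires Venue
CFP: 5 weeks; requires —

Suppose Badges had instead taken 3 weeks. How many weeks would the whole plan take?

16

As given, the longest chain is CFP→Reviews→Badges = 5+8+4 = 17, so the finish is 17 weeks.
Badges lies on that path, so at 3 weeks the path becomes 16 weeks.
That remains the longest chain; total 16 weeks.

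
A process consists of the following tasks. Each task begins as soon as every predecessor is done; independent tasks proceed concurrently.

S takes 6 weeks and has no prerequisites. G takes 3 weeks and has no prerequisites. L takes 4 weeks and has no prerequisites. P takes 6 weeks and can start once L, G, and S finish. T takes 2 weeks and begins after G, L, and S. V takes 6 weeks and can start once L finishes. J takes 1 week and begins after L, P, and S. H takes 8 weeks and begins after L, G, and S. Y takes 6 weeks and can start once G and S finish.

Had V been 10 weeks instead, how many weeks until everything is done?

14

The binding path is S→H = 6+8 = 14; finish at 14 weeks.
V is off the critical path — its longest chain is 10 weeks, giving 4 of slack.
No other chain overtakes it, so the finish is 14 weeks.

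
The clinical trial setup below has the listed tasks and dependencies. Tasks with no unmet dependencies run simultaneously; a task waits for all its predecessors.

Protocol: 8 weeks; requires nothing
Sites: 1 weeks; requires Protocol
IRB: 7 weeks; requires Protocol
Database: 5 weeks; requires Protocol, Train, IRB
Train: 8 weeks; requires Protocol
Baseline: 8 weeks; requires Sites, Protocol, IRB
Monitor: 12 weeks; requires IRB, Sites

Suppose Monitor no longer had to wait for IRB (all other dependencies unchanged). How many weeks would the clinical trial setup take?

With the dependency in place, Protocol→IRB→Monitor = 8+7+12 = 27 sets the finish at 27 weeks.
Without IRB→Monitor, Monitor's earliest start moves from 15 to 9.
After: Protocol→IRB→Baseline = 8+7+8 = 23 → 23 weeks.

23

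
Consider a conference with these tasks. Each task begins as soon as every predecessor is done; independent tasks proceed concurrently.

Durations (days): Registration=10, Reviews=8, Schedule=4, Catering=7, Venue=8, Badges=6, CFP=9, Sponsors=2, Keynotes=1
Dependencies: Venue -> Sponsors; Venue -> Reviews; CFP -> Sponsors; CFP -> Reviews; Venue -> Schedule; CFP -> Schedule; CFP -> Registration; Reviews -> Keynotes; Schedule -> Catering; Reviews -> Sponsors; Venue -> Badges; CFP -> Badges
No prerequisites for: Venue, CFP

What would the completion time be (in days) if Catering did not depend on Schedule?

Original critical path: CFP→Schedule→Catering = 9+4+7 = 20 ⇒ 20 days.
Without Schedule→Catering, Catering's earliest start moves from 13 to 0.
After: CFP→Reviews→Sponsors = 9+8+2 = 19 → 19 days.

19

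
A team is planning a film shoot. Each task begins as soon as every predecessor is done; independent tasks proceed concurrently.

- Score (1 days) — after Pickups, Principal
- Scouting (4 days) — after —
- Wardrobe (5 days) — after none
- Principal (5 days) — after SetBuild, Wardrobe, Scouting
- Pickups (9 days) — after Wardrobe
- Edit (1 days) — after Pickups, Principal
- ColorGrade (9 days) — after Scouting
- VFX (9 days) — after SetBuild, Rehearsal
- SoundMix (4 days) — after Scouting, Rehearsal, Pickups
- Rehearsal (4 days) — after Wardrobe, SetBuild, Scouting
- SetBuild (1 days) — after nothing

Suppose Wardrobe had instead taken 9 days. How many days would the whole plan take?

Baseline: Wardrobe→Rehearsal→VFX = 5+4+9 = 18 → 18 days.
Wardrobe is on the critical path; changing it to 9 makes that path 22 days.
No other chain overtakes it, so the finish is 22 days.

22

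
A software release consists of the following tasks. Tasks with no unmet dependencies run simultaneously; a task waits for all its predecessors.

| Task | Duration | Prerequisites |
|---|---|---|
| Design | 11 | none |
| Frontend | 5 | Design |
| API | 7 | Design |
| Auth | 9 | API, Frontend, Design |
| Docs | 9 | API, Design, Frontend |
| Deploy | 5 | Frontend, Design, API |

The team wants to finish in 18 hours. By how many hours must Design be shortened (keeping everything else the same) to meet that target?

Current finish: 27 hours; target: 18.
Design is on every critical path, so each hour cut from Design cuts the finish by one (this holds down to a finish of 17).
Need 27 − 18 = 9 hours off Design → Design becomes 2 hours, finish becomes 18.

9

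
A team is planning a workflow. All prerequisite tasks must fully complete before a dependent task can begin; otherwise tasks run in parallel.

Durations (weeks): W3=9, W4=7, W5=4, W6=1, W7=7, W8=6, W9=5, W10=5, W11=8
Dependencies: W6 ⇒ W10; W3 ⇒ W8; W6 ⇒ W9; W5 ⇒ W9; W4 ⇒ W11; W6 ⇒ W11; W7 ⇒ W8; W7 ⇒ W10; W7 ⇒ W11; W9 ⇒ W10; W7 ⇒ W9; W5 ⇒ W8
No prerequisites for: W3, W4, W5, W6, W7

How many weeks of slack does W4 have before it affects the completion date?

The longest chain is W7→W9→W10 = 7+5+5 = 17; overall finish 17 weeks.
W4 finishes as early as 7 and must finish by 9.
So W4 can slip 9 − 7 = 2 weeks.

2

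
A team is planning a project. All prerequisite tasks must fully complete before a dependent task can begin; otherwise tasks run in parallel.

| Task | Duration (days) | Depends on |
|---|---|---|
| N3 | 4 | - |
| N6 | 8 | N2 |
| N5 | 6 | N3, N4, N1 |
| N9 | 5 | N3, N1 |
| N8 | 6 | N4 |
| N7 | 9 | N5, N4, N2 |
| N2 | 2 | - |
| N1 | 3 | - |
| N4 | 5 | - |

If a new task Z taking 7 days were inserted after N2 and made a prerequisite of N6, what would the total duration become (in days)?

20

Originally the plan takes 20 days.
With Z inserted, N6 now waits for max(N2, Z).
New critical path: N4→N5→N7 = 5+6+9 = 20 ⇒ 20 days.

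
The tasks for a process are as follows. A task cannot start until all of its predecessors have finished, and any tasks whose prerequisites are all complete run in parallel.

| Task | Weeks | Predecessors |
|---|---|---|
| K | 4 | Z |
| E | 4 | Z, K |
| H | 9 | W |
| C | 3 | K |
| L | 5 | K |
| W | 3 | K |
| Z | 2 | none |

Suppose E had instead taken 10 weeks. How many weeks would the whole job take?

As given, the longest chain is Z→K→W→H = 2+4+3+9 = 18, so the finish is 18 weeks.
E has 8 weeks of float (longest path through it is 10).
The critical path is still Z→K→W→H; finish is now 18 weeks.

18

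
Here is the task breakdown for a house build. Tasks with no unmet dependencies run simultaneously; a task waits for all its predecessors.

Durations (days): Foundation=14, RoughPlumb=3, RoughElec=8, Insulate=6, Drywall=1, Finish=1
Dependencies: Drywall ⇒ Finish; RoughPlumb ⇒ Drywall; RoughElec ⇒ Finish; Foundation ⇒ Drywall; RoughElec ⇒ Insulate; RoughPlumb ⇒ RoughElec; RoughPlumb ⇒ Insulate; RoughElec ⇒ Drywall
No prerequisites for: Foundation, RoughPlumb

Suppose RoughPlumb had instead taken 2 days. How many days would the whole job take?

As given, the longest chain is RoughPlumb→RoughElec→Insulate = 3+8+6 = 17, so the finish is 17 days.
RoughPlumb lies on that path, so at 2 days the path becomes 16 days.
Now Foundation→Drywall→Finish = 14+1+1 = 16 is longest, so the finish becomes 16 days.

16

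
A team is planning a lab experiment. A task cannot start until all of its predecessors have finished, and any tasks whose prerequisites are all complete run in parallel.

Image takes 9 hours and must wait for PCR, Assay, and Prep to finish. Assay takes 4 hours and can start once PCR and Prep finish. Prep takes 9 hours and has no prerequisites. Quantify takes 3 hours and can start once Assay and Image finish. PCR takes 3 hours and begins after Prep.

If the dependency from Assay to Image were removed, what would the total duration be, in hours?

Before: longest chain Prep→PCR→Assay→Image→Quantify = 9+3+4+9+3 = 28, finish 28.
Without Assay→Image, Image's earliest start moves from 16 to 12.
The longest chain is now Prep→PCR→Image→Quantify = 9+3+9+3 = 24, so the plan takes 24 hours.

24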